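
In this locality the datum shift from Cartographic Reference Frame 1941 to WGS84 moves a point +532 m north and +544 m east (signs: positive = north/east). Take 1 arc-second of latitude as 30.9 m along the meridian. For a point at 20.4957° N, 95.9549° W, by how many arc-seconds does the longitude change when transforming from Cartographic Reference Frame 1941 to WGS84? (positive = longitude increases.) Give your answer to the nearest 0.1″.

Δλ = 18.8″

At latitude 20.4957°, cos φ = 0.936698.
1″ of longitude at this latitude = 30.90 × cos φ = 28.9440 m, so Δλ = 544.0 / 28.9440 = 18.795″.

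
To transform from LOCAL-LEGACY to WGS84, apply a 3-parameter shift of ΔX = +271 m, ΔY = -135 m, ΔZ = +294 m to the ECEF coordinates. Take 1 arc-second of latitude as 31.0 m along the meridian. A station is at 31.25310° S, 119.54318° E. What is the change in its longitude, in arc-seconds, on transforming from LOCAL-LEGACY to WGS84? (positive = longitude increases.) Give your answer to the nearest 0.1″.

Δλ = -6.4″

sin φ = -0.518820, cos φ = 0.854884, sin λ = 0.869984, cos λ = -0.493079.
East component: ΔE = −sin λ·ΔX + cos λ·ΔY = −(0.869984)(271) + (-0.493079)(-135) = -169.20 m.
1° of latitude spans 3600 × 31.00 = 111600 m; at latitude φ, 1° of longitude spans that × cos φ = 95405.0 m, so Δλ = -169.20 / 95405.0 × 3600 = -6.385″.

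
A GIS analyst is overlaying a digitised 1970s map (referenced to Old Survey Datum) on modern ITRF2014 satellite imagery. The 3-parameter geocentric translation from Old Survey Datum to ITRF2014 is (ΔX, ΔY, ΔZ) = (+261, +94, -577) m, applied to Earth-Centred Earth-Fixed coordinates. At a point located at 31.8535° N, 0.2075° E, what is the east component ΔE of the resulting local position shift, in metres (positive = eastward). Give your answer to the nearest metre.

ΔE = 93 m

At φ = 31.8535°, λ = 0.2075°: sin φ = 0.527749, cos φ = 0.849400, sin λ = 0.003622, cos λ = 0.999993.
ΔE = −sin λ·ΔX + cos λ·ΔY = −(0.003622)·(261) + (0.999993)·(94) = 93.05 m.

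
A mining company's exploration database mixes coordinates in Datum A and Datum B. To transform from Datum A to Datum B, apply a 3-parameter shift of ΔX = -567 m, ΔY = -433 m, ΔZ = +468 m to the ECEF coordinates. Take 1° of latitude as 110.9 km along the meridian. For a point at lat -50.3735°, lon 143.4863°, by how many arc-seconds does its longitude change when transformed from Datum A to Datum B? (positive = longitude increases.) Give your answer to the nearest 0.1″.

Δλ = 34.9″

sin φ = -0.770218, cos φ = 0.637780, sin λ = 0.595015, cos λ = -0.803715.
East component: ΔE = −sin λ·ΔX + cos λ·ΔY = −(0.595015)(-567) + (-0.803715)(-433) = 685.38 m.
1° of latitude spans 110900 m; at latitude φ, 1° of longitude spans that × cos φ = 70729.8 m, so Δλ = 685.38 / 70729.8 × 3600 = 34.884″.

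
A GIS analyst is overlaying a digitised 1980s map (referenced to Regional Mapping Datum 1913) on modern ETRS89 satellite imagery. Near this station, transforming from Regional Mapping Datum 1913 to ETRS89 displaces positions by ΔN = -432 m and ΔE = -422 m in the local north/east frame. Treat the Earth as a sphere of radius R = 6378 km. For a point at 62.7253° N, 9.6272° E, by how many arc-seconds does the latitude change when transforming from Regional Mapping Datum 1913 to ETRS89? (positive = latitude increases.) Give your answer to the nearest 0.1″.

Δφ = -14.0″

On a sphere of radius R, 1 rad of latitude = R, so Δφ = ΔN / R = -432.0 / 6378000 = -6.7733e-05 rad = -13.971″.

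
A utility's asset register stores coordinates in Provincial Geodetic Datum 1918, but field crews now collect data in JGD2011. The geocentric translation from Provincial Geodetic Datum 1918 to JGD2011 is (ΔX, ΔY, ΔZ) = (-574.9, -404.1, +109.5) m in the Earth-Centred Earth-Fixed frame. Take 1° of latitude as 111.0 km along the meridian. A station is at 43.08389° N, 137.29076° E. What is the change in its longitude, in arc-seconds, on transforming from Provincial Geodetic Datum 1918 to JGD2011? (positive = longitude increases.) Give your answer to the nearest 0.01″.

sin φ = 0.683068, cos φ = 0.730354, sin λ = 0.678278, cos λ = -0.734805.
East component: ΔE = −sin λ·ΔX + cos λ·ΔY = −(0.678278)(-574.9) + (-0.734805)(-404.1) = 686.88 m.
1° of latitude spans 111000 m; at latitude φ, 1° of longitude spans that × cos φ = 81069.3 m, so Δλ = 686.88 / 81069.3 × 3600 = 30.502″.

Δλ = 30.50″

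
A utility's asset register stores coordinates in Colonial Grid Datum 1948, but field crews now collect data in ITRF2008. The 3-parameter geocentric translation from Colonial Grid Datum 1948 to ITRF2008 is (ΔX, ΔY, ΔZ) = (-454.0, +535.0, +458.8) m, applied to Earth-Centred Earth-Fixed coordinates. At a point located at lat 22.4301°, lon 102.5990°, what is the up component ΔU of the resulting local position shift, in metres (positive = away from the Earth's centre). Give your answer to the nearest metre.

ΔU = 749 m

The local up (radial) axis is (cos φ cos λ, cos φ sin λ, sin φ), giving ΔU = 91.537 + 482.617 + 175.058 = 749.21 m.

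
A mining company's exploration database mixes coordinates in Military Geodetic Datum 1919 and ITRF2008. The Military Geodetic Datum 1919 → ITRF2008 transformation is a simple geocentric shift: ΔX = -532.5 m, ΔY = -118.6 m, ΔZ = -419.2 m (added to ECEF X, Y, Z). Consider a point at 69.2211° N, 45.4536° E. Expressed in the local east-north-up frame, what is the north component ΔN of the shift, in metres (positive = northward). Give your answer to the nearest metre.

At φ = 69.2211°, λ = 45.4536°: sin φ = 0.934956, cos φ = 0.354763, sin λ = 0.712683, cos λ = 0.701487.
ΔN = −sin φ cos λ·ΔX − sin φ sin λ·ΔY + cos φ·ΔZ = −(0.934956)(0.701487)(-532.5) − (0.934956)(0.712683)(-118.6) + (0.354763)(-419.2) = 279.56 m.

ΔN = 280 m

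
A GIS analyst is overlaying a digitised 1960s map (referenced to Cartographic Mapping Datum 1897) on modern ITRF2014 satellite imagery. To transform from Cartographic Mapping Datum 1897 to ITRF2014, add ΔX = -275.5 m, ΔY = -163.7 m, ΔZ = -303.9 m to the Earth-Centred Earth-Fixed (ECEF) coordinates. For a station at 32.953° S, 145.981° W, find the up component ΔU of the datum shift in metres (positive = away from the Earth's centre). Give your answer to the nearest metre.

ΔU = 434 m

At φ = -32.953°, λ = -145.981°: sin φ = -0.543951, cos φ = 0.839117, sin λ = -0.559468, cos λ = -0.828852.
ΔU = cos φ cos λ·ΔX + cos φ sin λ·ΔY + sin φ·ΔZ = (0.839117)(-0.828852)(-275.5) + (0.839117)(-0.559468)(-163.7) + (-0.543951)(-303.9) = 433.77 m.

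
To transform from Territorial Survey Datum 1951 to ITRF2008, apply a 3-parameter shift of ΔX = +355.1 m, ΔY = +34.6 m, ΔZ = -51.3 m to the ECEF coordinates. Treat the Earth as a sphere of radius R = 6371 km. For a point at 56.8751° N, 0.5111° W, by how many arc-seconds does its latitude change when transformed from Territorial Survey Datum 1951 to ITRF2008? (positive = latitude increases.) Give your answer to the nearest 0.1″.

Δφ = -10.5″

sin φ = 0.837481, cos φ = 0.546466, sin λ = -0.008920, cos λ = 0.999960.
North component: ΔN = −sin φ cos λ·ΔX − sin φ sin λ·ΔY + cos φ·ΔZ = −(0.837481)(0.999960)(355.1) − (0.837481)(-0.008920)(34.6) + (0.546466)(-51.3) = -325.15 m.
1° of latitude spans πR/180 = 111195 m, so Δφ = -325.15 / 111195 × 3600 = -10.527″.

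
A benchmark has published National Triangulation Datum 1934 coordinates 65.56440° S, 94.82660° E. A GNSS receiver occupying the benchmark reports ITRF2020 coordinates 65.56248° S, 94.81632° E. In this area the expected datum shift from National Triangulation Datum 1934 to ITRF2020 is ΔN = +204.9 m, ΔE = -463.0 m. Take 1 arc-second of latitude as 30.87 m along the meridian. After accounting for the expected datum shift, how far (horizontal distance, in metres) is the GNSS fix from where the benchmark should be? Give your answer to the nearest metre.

13 m

Observed coordinate differences: Δφ = +0.00192°, Δλ = -0.01028°.
Converting to metres (1° lat = 111132 m, cos φ = 0.413670): observed ΔN = 213.4 m, observed ΔE = -472.6 m.
Subtracting the expected shift leaves a residual of 213.4 − (204.9) = 8.5 m north and -472.6 − (-463.0) = -9.6 m east.
Residual distance = √(8.5² + (-9.6)²) = 12.8 m.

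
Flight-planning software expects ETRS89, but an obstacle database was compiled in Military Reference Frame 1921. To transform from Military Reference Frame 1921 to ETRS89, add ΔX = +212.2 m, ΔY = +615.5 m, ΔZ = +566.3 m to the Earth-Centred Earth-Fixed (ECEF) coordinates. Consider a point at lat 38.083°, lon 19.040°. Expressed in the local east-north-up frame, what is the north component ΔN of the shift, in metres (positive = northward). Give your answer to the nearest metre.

ΔN = 198 m

At φ = 38.083°, λ = 19.040°: sin φ = 0.616802, cos φ = 0.787118, sin λ = 0.326228, cos λ = 0.945291.
ΔN = −sin φ cos λ·ΔX − sin φ sin λ·ΔY + cos φ·ΔZ = −(0.616802)(0.945291)(212.2) − (0.616802)(0.326228)(615.5) + (0.787118)(566.3) = 198.17 m.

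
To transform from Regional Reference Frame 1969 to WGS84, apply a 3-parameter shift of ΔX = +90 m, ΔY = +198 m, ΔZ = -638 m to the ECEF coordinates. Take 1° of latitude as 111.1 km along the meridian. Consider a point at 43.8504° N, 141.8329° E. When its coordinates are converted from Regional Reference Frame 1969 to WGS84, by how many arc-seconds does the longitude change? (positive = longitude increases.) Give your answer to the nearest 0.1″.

sin φ = 0.692778, cos φ = 0.721151, sin λ = 0.617957, cos λ = -0.786212.
East component: ΔE = −sin λ·ΔX + cos λ·ΔY = −(0.617957)(90) + (-0.786212)(198) = -211.29 m.
1° of latitude spans 111100 m; at latitude φ, 1° of longitude spans that × cos φ = 80119.9 m, so Δλ = -211.29 / 80119.9 × 3600 = -9.494″.

Δλ = -9.5″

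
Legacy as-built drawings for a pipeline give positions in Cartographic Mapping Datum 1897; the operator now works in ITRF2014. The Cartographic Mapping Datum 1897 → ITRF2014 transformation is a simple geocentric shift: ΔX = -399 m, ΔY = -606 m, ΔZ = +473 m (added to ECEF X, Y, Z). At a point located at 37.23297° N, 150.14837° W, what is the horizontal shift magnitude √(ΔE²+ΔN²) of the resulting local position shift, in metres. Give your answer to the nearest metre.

At φ = 37.23297°, λ = -150.14837°: sin φ = 0.605057, cos φ = 0.796182, sin λ = -0.497756, cos λ = -0.867317.
ΔE = −sin λ·ΔX + cos λ·ΔY = −(-0.497756)·(-399) + (-0.867317)·(-606) = 326.99 m.
ΔN = −sin φ cos λ·ΔX − sin φ sin λ·ΔY + cos φ·ΔZ = −(0.605057)(-0.867317)(-399) − (0.605057)(-0.497756)(-606) + (0.796182)(473) = -15.30 m.
Horizontal magnitude = √(ΔE² + ΔN²) = √(326.99² + (-15.30)²) = 327.35 m.

327 m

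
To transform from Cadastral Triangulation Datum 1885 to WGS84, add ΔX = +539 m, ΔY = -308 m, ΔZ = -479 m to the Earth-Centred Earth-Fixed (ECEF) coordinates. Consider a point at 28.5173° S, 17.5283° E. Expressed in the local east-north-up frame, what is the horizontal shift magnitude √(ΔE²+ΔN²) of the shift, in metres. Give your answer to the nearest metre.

At φ = -28.5173°, λ = 17.5283°: sin φ = -0.477424, cos φ = 0.878673, sin λ = 0.301177, cos λ = 0.953568.
ΔE = −sin λ·ΔX + cos λ·ΔY = −(0.301177)·(539) + (0.953568)·(-308) = -456.03 m.
ΔN = −sin φ cos λ·ΔX − sin φ sin λ·ΔY + cos φ·ΔZ = −(-0.477424)(0.953568)(539) − (-0.477424)(0.301177)(-308) + (0.878673)(-479) = -219.79 m.
Horizontal magnitude = √(ΔE² + ΔN²) = √((-456.03)² + (-219.79)²) = 506.23 m.

506 m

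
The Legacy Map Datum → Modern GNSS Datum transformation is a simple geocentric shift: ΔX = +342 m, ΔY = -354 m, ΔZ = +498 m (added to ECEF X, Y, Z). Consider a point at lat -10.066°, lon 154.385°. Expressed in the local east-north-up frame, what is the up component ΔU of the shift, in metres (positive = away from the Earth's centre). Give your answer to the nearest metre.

ΔU = -541 m

The local up (radial) axis is (cos φ cos λ, cos φ sin λ, sin φ), giving ΔU = -303.641 − 150.686 − 87.042 = -541.37 m.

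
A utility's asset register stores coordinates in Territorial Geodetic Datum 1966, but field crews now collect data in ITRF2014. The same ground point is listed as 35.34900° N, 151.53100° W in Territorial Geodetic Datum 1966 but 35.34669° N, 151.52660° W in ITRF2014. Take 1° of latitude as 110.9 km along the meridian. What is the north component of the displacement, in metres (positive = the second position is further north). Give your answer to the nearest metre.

Δφ = 35.34669° − 35.34900° = -0.00231°; Δλ = -151.52660° − -151.53100° = +0.00440°.
ΔN = Δφ × 110900 = -256.2 m; ΔE = Δλ × 110900 × cos(35.34900°) = +0.00440 × 110900 × 0.815643 = 398.0 m.

ΔN = -256 m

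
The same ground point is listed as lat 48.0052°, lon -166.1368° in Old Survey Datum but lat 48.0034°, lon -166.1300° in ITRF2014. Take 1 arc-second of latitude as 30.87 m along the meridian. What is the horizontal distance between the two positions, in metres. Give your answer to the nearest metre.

544 m

Δφ = 48.0034° − 48.0052° = -0.0018°; Δλ = -166.1300° − -166.1368° = +0.0068°.
1° of latitude = 3600 × 30.87 = 111132 m.
ΔN = Δφ × 111132 = -200.0 m; ΔE = Δλ × 111132 × cos(48.0052°) = +0.0068 × 111132 × 0.669063 = 505.6 m.
Distance = √(ΔE² + ΔN²) = √(505.6² + (-200.0)²) = 543.7 m.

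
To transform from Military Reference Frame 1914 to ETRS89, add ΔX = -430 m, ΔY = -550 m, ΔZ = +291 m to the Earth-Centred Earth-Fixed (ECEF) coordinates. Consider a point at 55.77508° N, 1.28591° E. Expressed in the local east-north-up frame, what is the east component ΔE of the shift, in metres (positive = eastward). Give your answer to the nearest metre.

The local east axis at (φ, λ) is (−sin λ, cos λ, 0), so ΔE = −sin(1.28591°)·(-430) + cos(1.28591°)·(-550) = -540.21 m.

ΔE = -540 m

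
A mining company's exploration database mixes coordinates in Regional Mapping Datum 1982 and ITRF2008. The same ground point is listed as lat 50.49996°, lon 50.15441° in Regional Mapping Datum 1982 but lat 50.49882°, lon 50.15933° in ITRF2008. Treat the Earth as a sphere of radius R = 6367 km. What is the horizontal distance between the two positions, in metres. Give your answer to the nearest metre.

Δφ = 50.49882° − 50.49996° = -0.00114°; Δλ = 50.15933° − 50.15441° = +0.00492°.
1° along a meridian = πR/180 = 111125 m.
ΔN = Δφ × 111125 = -126.7 m; ΔE = Δλ × 111125 × cos(50.49996°) = +0.00492 × 111125 × 0.636079 = 347.8 m.
Distance = √(ΔE² + ΔN²) = √(347.8² + (-126.7)²) = 370.1 m.

370 m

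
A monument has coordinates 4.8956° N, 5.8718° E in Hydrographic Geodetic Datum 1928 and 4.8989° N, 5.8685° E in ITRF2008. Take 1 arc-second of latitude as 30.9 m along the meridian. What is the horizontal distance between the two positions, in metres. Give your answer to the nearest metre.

Δφ = 4.8989° − 4.8956° = +0.0033°; Δλ = 5.8685° − 5.8718° = -0.0033°.
1° of latitude = 3600 × 30.90 = 111240 m.
ΔN = Δφ × 111240 = 367.1 m; ΔE = Δλ × 111240 × cos(4.8956°) = -0.0033 × 111240 × 0.996352 = -365.8 m.
Distance = √(ΔE² + ΔN²) = √((-365.8)² + 367.1²) = 518.2 m.

518 m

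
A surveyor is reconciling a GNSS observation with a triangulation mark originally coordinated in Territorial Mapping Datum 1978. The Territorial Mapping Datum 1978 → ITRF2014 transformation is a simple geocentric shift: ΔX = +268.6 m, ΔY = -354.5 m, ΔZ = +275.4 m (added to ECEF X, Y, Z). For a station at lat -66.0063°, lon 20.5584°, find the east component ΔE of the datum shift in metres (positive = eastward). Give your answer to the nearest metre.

At φ = -66.0063°, λ = 20.5584°: sin φ = -0.913590, cos φ = 0.406636, sin λ = 0.351162, cos λ = 0.936315.
ΔE = −sin λ·ΔX + cos λ·ΔY = −(0.351162)·(268.6) + (0.936315)·(-354.5) = -426.25 m.

ΔE = -426 m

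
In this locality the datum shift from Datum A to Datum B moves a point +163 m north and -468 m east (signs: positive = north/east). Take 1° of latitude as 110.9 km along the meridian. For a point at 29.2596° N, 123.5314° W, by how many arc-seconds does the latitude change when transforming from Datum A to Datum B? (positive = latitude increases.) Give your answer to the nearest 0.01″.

Δφ = 5.29″

1° of latitude = 110.9 km, so Δφ = 163.0 / 110900 = 0.0014698° = 5.291″.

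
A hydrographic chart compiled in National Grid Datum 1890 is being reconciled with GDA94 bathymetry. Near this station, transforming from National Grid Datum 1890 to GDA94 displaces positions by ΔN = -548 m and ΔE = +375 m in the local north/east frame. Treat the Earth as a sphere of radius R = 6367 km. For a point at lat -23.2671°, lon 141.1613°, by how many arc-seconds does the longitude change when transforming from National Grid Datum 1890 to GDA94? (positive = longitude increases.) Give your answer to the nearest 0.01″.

At latitude -23.2671°, cos φ = 0.918673.
One radian of longitude at latitude φ spans R cos φ, so Δλ = ΔE / (R cos φ) = 375.0 / (6367000 × 0.918673) = 6.4111e-05 rad = 13.224″.

Δλ = 13.22″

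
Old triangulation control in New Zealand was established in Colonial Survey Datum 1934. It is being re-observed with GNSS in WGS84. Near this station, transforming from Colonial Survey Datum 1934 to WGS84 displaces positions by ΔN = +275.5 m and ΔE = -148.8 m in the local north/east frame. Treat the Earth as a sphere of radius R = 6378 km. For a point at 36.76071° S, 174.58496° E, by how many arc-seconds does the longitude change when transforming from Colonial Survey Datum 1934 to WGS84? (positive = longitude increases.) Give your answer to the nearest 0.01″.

At latitude -36.76071°, cos φ = 0.801142.
One radian of longitude at latitude φ spans R cos φ, so Δλ = ΔE / (R cos φ) = -148.8 / (6378000 × 0.801142) = -2.9121e-05 rad = -6.007″.

Δλ = -6.01″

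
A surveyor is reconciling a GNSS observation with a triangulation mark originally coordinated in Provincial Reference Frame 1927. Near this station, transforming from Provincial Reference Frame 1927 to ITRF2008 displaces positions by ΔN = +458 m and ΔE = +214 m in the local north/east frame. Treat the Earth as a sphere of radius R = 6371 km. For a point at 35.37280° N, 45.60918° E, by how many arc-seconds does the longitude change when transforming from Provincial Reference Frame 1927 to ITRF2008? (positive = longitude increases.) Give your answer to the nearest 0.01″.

At latitude 35.37280°, cos φ = 0.815403.
One radian of longitude at latitude φ spans R cos φ, so Δλ = ΔE / (R cos φ) = 214.0 / (6371000 × 0.815403) = 4.1194e-05 rad = 8.497″.

Δλ = 8.50″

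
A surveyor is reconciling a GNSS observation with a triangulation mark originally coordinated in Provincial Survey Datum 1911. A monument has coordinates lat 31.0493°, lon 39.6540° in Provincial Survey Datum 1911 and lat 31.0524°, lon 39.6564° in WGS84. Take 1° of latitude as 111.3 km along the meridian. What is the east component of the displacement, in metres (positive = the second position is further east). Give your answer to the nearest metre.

Δφ = 31.0524° − 31.0493° = +0.0031°; Δλ = 39.6564° − 39.6540° = +0.0024°.
ΔN = Δφ × 111300 = 345.0 m; ΔE = Δλ × 111300 × cos(31.0493°) = +0.0024 × 111300 × 0.856724 = 228.8 m.

ΔE = 229 m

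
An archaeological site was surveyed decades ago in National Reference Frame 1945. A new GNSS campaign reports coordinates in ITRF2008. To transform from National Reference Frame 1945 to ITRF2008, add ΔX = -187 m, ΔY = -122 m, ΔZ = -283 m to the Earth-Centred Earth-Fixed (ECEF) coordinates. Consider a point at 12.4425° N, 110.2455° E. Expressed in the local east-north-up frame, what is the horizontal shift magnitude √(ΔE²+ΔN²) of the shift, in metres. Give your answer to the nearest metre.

At φ = 12.4425°, λ = 110.2455°: sin φ = 0.215460, cos φ = 0.976513, sin λ = 0.938219, cos λ = -0.346043.
ΔE = −sin λ·ΔX + cos λ·ΔY = −(0.938219)·(-187) + (-0.346043)·(-122) = 217.66 m.
ΔN = −sin φ cos λ·ΔX − sin φ sin λ·ΔY + cos φ·ΔZ = −(0.215460)(-0.346043)(-187) − (0.215460)(0.938219)(-122) + (0.976513)(-283) = -265.63 m.
Horizontal magnitude = √(ΔE² + ΔN²) = √(217.66² + (-265.63)²) = 343.42 m.

343 m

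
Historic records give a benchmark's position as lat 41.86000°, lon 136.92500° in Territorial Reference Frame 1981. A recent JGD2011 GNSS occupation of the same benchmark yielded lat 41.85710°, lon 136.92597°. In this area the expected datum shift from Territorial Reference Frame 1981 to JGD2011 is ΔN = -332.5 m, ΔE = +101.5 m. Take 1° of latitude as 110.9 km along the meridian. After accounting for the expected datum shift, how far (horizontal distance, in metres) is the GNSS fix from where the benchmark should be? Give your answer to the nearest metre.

Observed coordinate differences: Δφ = -0.00290°, Δλ = +0.00097°.
Converting to metres (1° lat = 110900 m, cos φ = 0.744778): observed ΔN = -321.6 m, observed ΔE = 80.1 m.
Subtracting the expected shift leaves a residual of -321.6 − (-332.5) = 10.9 m north and 80.1 − (101.5) = -21.4 m east.
Residual distance = √(10.9² + (-21.4)²) = 24.0 m.

24 m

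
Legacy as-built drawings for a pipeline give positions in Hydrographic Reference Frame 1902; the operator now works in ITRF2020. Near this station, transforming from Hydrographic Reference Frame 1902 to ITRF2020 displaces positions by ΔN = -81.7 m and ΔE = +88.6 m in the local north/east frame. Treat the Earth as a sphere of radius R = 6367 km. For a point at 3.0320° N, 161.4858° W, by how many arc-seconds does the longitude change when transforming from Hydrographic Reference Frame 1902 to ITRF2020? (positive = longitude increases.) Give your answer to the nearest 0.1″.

At latitude 3.0320°, cos φ = 0.998600.
One radian of longitude at latitude φ spans R cos φ, so Δλ = ΔE / (R cos φ) = 88.6 / (6367000 × 0.998600) = 1.3935e-05 rad = 2.874″.

Δλ = 2.9″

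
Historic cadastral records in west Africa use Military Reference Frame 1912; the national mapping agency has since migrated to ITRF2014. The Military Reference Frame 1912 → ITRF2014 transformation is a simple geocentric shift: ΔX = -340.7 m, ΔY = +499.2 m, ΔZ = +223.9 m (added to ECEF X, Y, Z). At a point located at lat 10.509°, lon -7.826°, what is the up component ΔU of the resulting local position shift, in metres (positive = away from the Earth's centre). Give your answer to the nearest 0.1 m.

ΔU = -357.9 m

At φ = 10.509°, λ = -7.826°: sin φ = 0.182390, cos φ = 0.983226, sin λ = -0.136165, cos λ = 0.990686.
ΔU = cos φ cos λ·ΔX + cos φ sin λ·ΔY + sin φ·ΔZ = (0.983226)(0.990686)(-340.7) + (0.983226)(-0.136165)(499.2) + (0.182390)(223.9) = -357.86 m.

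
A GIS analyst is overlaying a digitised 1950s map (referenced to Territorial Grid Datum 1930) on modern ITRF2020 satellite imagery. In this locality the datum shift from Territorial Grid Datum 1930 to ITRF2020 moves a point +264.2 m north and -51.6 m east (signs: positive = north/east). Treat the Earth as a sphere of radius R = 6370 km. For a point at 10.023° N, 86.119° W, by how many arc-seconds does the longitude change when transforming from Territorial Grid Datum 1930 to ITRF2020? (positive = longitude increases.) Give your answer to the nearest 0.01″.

Δλ = -1.70″

At latitude 10.023°, cos φ = 0.984738.
One radian of longitude at latitude φ spans R cos φ, so Δλ = ΔE / (R cos φ) = -51.6 / (6370000 × 0.984738) = -8.2260e-06 rad = -1.697″.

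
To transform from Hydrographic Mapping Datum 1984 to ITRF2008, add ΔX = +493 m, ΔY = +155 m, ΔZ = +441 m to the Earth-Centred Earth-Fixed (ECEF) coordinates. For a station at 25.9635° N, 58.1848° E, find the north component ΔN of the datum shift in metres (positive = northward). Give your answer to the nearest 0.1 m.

The local north axis is (−sin φ cos λ, −sin φ sin λ, cos φ), giving ΔN = -113.784 − 57.663 + 396.491 = 225.04 m.

ΔN = 225.0 m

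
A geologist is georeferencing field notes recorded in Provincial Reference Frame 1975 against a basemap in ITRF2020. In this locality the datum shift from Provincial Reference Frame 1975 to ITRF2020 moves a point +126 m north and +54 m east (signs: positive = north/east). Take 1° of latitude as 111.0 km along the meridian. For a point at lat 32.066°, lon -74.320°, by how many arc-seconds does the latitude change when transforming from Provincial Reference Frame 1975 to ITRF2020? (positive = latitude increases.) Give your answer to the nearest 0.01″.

Δφ = 4.09″

1° of latitude = 111.0 km, so Δφ = 126.0 / 111000 = 0.0011351° = 4.086″.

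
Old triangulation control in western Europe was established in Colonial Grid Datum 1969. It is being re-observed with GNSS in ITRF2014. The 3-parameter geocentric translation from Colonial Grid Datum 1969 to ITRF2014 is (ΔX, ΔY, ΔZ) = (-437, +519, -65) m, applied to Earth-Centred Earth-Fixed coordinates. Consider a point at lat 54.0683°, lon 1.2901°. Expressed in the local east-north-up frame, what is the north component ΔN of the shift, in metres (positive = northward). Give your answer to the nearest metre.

The local north axis is (−sin φ cos λ, −sin φ sin λ, cos φ), giving ΔN = 353.757 − 9.462 − 38.143 = 306.15 m.

ΔN = 306 m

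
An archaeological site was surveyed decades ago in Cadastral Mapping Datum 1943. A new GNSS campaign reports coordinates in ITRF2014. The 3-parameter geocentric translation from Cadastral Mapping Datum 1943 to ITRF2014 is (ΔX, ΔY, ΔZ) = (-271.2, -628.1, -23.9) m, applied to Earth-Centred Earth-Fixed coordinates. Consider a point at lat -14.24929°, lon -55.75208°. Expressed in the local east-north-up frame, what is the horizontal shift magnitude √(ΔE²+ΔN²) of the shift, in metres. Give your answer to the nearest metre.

The local east axis at (φ, λ) is (−sin λ, cos λ, 0), so ΔE = −sin(-55.75208°)·(-271.2) + cos(-55.75208°)·(-628.1) = -577.66 m.
The local north axis is (−sin φ cos λ, −sin φ sin λ, cos φ), giving ΔN = -37.567 + 127.795 − 23.165 = 67.06 m.
Horizontal magnitude = √(ΔE² + ΔN²) = √((-577.66)² + 67.06²) = 581.54 m.

582 m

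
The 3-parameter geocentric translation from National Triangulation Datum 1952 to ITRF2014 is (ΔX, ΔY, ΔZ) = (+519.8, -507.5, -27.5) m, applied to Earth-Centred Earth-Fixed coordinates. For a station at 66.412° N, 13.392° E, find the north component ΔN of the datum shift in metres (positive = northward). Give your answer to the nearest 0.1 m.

At φ = 66.412°, λ = 13.392°: sin φ = 0.916447, cos φ = 0.400157, sin λ = 0.231612, cos λ = 0.972808.
ΔN = −sin φ cos λ·ΔX − sin φ sin λ·ΔY + cos φ·ΔZ = −(0.916447)(0.972808)(519.8) − (0.916447)(0.231612)(-507.5) + (0.400157)(-27.5) = -366.70 m.

ΔN = -366.7 m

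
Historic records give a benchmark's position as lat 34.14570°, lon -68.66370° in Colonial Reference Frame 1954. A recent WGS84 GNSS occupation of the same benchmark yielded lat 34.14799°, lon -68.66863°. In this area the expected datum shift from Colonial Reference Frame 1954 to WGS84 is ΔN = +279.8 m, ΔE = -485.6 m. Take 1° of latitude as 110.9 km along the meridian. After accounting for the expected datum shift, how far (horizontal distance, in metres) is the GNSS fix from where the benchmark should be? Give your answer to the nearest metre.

42 m

Observed coordinate differences: Δφ = +0.00229°, Δλ = -0.00493°.
Converting to metres (1° lat = 110900 m, cos φ = 0.827613): observed ΔN = 254.0 m, observed ΔE = -452.5 m.
Subtracting the expected shift leaves a residual of 254.0 − (279.8) = -25.8 m north and -452.5 − (-485.6) = 33.1 m east.
Residual distance = √((-25.8)² + 33.1²) = 42.0 m.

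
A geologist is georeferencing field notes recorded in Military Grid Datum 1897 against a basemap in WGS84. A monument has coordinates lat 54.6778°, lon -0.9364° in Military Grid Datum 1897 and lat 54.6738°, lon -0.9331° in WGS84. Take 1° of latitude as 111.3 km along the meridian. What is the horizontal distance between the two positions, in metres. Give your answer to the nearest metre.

Δφ = 54.6738° − 54.6778° = -0.0040°; Δλ = -0.9331° − -0.9364° = +0.0033°.
ΔN = Δφ × 111300 = -445.2 m; ΔE = Δλ × 111300 × cos(54.6778°) = +0.0033 × 111300 × 0.578174 = 212.4 m.
Distance = √(ΔE² + ΔN²) = √(212.4² + (-445.2)²) = 493.3 m.

493 m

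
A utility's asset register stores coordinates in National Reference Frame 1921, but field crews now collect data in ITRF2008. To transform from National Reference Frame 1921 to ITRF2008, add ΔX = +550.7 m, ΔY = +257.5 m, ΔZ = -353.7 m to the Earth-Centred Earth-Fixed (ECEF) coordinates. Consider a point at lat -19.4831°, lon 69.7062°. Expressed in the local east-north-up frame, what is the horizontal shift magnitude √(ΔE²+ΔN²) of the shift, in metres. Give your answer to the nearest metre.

The local east axis at (φ, λ) is (−sin λ, cos λ, 0), so ΔE = −sin(69.7062°)·550.7 + cos(69.7062°)·257.5 = -427.21 m.
The local north axis is (−sin φ cos λ, −sin φ sin λ, cos φ), giving ΔN = 63.705 + 80.553 − 333.447 = -189.19 m.
Horizontal magnitude = √(ΔE² + ΔN²) = √((-427.21)² + (-189.19)²) = 467.22 m.

467 m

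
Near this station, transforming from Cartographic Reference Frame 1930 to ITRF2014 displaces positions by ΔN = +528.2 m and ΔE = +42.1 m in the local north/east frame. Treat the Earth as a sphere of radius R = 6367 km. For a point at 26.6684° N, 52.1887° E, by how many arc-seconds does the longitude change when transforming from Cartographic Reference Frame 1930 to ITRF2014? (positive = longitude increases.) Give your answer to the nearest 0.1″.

Δλ = 1.5″

At latitude 26.6684°, cos φ = 0.893619.
One radian of longitude at latitude φ spans R cos φ, so Δλ = ΔE / (R cos φ) = 42.1 / (6367000 × 0.893619) = 7.3994e-06 rad = 1.526″.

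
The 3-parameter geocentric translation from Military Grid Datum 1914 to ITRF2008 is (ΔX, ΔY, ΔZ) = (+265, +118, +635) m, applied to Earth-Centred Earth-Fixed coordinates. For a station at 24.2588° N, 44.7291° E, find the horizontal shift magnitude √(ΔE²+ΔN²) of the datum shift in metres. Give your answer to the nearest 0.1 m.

478.6 m

At φ = 24.2588°, λ = 44.7291°: sin φ = 0.410859, cos φ = 0.911699, sin λ = 0.703756, cos λ = 0.710442.
ΔE = −sin λ·ΔX + cos λ·ΔY = −(0.703756)·(265) + (0.710442)·(118) = -102.66 m.
ΔN = −sin φ cos λ·ΔX − sin φ sin λ·ΔY + cos φ·ΔZ = −(0.410859)(0.710442)(265) − (0.410859)(0.703756)(118) + (0.911699)(635) = 467.46 m.
Horizontal magnitude = √(ΔE² + ΔN²) = √((-102.66)² + 467.46²) = 478.60 m.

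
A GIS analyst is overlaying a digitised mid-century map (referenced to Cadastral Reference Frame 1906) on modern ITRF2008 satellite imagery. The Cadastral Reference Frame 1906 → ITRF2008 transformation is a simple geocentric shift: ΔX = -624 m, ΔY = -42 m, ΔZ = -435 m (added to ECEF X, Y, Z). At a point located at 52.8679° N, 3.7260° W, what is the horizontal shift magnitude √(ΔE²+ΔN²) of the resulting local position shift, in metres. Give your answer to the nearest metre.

246 m

The local east axis at (φ, λ) is (−sin λ, cos λ, 0), so ΔE = −sin(-3.7260°)·(-624) + cos(-3.7260°)·(-42) = -82.46 m.
The local north axis is (−sin φ cos λ, −sin φ sin λ, cos φ), giving ΔN = 496.430 − 2.176 − 262.590 = 231.66 m.
Horizontal magnitude = √(ΔE² + ΔN²) = √((-82.46)² + 231.66²) = 245.90 m.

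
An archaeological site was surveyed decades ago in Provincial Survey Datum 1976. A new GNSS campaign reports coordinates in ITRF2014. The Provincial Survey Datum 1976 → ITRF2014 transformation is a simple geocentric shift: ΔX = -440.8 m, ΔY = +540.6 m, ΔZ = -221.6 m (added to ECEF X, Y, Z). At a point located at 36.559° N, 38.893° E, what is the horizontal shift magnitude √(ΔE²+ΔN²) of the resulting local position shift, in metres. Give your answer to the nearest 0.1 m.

At φ = 36.559°, λ = 38.893°: sin φ = 0.595650, cos φ = 0.803244, sin λ = 0.627868, cos λ = 0.778320.
ΔE = −sin λ·ΔX + cos λ·ΔY = −(0.627868)·(-440.8) + (0.778320)·(540.6) = 697.52 m.
ΔN = −sin φ cos λ·ΔX − sin φ sin λ·ΔY + cos φ·ΔZ = −(0.595650)(0.778320)(-440.8) − (0.595650)(0.627868)(540.6) + (0.803244)(-221.6) = -175.82 m.
Horizontal magnitude = √(ΔE² + ΔN²) = √(697.52² + (-175.82)²) = 719.34 m.

719.3 m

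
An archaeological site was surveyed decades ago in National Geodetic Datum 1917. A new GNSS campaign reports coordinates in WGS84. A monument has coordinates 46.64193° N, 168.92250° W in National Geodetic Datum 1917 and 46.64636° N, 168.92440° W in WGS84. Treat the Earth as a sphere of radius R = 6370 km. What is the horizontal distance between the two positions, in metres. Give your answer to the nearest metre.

Δφ = 46.64636° − 46.64193° = +0.00443°; Δλ = -168.92440° − -168.92250° = -0.00190°.
1° along a meridian = πR/180 = 111177 m.
ΔN = Δφ × 111177 = 492.5 m; ΔE = Δλ × 111177 × cos(46.64193°) = -0.00190 × 111177 × 0.686556 = -145.0 m.
Distance = √(ΔE² + ΔN²) = √((-145.0)² + 492.5²) = 513.4 m.

513 m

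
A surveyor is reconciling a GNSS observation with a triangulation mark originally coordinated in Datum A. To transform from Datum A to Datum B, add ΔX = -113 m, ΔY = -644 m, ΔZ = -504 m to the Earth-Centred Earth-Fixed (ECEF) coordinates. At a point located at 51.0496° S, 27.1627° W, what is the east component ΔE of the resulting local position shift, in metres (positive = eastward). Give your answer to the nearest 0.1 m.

At φ = -51.0496°, λ = -27.1627°: sin φ = -0.777690, cos φ = 0.628647, sin λ = -0.456519, cos λ = 0.889714.
ΔE = −sin λ·ΔX + cos λ·ΔY = −(-0.456519)·(-113) + (0.889714)·(-644) = -624.56 m.

ΔE = -624.6 m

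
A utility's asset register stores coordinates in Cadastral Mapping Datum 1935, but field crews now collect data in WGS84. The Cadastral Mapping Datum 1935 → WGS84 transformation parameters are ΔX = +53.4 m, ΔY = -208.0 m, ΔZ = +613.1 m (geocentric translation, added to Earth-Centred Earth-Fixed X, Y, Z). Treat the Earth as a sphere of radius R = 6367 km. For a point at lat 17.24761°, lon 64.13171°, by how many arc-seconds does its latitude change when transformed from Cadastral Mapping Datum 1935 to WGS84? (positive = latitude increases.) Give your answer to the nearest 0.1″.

sin φ = 0.296502, cos φ = 0.955032, sin λ = 0.899799, cos λ = 0.436304.
North component: ΔN = −sin φ cos λ·ΔX − sin φ sin λ·ΔY + cos φ·ΔZ = −(0.296502)(0.436304)(53.4) − (0.296502)(0.899799)(-208.0) + (0.955032)(613.1) = 634.11 m.
1° of latitude spans πR/180 = 111125 m, so Δφ = 634.11 / 111125 × 3600 = 20.543″.

Δφ = 20.5″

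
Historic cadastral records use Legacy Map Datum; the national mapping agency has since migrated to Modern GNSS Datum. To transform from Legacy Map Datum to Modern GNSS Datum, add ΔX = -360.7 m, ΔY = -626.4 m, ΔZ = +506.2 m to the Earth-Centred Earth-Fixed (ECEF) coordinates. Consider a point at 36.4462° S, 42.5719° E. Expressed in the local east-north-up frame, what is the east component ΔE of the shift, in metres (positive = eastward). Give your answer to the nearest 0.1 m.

ΔE = -217.3 m

The local east axis at (φ, λ) is (−sin λ, cos λ, 0), so ΔE = −sin(42.5719°)·(-360.7) + cos(42.5719°)·(-626.4) = -217.28 m.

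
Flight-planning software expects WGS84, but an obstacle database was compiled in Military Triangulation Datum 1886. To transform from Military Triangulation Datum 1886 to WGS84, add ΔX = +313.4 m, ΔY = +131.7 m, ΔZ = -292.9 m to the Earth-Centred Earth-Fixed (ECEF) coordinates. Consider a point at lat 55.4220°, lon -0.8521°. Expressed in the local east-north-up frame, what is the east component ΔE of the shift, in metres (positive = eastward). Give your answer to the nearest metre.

ΔE = 136 m

The local east axis at (φ, λ) is (−sin λ, cos λ, 0), so ΔE = −sin(-0.8521°)·313.4 + cos(-0.8521°)·131.7 = 136.35 m.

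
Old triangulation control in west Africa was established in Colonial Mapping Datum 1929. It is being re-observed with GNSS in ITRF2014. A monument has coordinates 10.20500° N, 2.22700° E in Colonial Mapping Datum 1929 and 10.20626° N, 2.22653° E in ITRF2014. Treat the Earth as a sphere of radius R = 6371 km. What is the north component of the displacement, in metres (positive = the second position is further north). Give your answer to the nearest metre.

Δφ = 10.20626° − 10.20500° = +0.00126°; Δλ = 2.22653° − 2.22700° = -0.00047°.
1° along a meridian = πR/180 = 111195 m.
ΔN = Δφ × 111195 = 140.1 m; ΔE = Δλ × 111195 × cos(10.20500°) = -0.00047 × 111195 × 0.984180 = -51.4 m.

ΔN = 140 m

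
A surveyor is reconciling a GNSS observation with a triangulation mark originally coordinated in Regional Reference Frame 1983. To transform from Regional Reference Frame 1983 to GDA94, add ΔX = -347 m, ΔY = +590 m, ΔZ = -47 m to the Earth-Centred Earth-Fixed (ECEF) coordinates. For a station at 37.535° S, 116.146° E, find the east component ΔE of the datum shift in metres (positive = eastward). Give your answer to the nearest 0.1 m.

ΔE = 51.5 m

At φ = -37.535°, λ = 116.146°: sin φ = -0.609246, cos φ = 0.792981, sin λ = 0.897674, cos λ = -0.440660.
ΔE = −sin λ·ΔX + cos λ·ΔY = −(0.897674)·(-347) + (-0.440660)·(590) = 51.50 m.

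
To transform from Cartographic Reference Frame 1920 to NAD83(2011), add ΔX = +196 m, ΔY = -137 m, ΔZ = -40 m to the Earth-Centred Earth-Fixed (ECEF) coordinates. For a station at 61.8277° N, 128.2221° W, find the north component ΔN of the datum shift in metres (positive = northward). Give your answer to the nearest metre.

At φ = 61.8277°, λ = -128.2221°: sin φ = 0.881532, cos φ = 0.472125, sin λ = -0.785618, cos λ = -0.618711.
ΔN = −sin φ cos λ·ΔX − sin φ sin λ·ΔY + cos φ·ΔZ = −(0.881532)(-0.618711)(196) − (0.881532)(-0.785618)(-137) + (0.472125)(-40) = -6.86 m.

ΔN = -7 m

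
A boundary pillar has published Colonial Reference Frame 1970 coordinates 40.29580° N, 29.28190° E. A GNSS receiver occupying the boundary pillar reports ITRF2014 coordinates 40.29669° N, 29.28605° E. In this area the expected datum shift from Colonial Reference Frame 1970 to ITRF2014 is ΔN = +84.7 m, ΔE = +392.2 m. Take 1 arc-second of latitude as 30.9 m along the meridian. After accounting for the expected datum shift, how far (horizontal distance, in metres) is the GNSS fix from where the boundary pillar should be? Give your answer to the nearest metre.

43 m

Observed coordinate differences: Δφ = +0.00089°, Δλ = +0.00415°.
Converting to metres (1° lat = 111240 m, cos φ = 0.762716): observed ΔN = 99.0 m, observed ΔE = 352.1 m.
Subtracting the expected shift leaves a residual of 99.0 − (84.7) = 14.3 m north and 352.1 − (392.2) = -40.1 m east.
Residual distance = √(14.3² + (-40.1)²) = 42.6 m.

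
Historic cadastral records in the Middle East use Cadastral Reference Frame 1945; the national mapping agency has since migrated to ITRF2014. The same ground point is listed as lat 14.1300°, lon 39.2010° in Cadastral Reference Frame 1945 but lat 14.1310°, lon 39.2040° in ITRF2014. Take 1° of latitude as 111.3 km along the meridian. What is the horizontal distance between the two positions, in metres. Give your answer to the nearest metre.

342 m

Δφ = 14.1310° − 14.1300° = +0.0010°; Δλ = 39.2040° − 39.2010° = +0.0030°.
ΔN = Δφ × 111300 = 111.3 m; ΔE = Δλ × 111300 × cos(14.1300°) = +0.0030 × 111300 × 0.969744 = 323.8 m.
Distance = √(ΔE² + ΔN²) = √(323.8² + 111.3²) = 342.4 m.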